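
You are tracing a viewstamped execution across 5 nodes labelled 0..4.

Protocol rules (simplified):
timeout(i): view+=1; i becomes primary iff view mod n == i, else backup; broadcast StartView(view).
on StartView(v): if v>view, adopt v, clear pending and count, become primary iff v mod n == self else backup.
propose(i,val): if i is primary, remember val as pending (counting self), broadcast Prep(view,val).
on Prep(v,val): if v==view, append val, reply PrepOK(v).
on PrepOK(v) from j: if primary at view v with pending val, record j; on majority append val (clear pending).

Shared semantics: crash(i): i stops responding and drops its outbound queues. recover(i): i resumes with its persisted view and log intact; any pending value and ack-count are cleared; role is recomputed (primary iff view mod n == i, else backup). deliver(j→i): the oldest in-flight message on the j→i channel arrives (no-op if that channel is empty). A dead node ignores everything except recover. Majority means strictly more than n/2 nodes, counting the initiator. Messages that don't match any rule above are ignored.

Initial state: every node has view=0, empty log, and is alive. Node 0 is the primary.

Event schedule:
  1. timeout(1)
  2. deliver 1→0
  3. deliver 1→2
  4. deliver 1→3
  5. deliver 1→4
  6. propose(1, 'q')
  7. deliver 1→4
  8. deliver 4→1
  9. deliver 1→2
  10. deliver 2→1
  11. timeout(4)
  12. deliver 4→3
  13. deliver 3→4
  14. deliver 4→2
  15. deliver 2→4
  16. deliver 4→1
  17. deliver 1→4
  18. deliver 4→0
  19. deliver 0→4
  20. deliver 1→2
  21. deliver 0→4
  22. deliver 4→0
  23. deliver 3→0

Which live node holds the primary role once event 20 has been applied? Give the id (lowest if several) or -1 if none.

1. timeout(1):  <1:prim v1 ->
2. deliver 1→0:  <0:back v1 ->
3. deliver 1→2:  <2:back v1 ->
4. deliver 1→3:  <3:back v1 ->
5. deliver 1→4:  <4:back v1 ->
6. propose(1,'q'):  nop
7. deliver 1→4:  <4:back v1 q>
8. deliver 4→1:  nop
9. deliver 1→2:  <2:back v1 q>
10. deliver 2→1:  <1:prim v1 q>
11. timeout(4):  <4:back v2 q>
12. deliver 4→3:  <3:back v2 ->
13. deliver 3→4:  nop
14. deliver 4→2:  <2:prim v2 q>
15. deliver 2→4:  nop
16. deliver 4→1:  <1:back v2 q>
17. deliver 1→4:  nop
18. deliver 4→0:  <0:back v2 ->
19. deliver 0→4:  nop
20. deliver 1→2:  nop

2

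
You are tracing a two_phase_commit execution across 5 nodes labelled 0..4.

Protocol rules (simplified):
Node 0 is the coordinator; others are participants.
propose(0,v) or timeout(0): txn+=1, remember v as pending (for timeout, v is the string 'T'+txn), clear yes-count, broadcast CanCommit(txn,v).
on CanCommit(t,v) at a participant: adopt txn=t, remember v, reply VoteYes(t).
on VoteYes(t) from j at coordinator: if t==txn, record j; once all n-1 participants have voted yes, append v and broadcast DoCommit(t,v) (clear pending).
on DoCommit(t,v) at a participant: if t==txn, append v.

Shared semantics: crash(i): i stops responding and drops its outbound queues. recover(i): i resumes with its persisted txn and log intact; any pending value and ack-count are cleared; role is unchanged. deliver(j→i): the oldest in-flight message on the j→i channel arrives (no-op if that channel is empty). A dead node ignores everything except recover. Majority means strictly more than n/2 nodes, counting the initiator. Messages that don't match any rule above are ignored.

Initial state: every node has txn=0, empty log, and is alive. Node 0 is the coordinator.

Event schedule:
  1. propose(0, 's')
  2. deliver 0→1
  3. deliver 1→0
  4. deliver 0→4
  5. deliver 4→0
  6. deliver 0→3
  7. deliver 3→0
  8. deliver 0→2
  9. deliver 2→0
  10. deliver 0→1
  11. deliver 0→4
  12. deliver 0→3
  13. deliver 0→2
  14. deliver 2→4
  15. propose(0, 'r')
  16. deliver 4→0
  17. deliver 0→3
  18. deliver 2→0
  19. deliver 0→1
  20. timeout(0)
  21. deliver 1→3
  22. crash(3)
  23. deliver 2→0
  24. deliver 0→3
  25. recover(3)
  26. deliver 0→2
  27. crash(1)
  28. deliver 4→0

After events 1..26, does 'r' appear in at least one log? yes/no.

no

after 1 — propose(0,'s'): n0:coor/t1/[-]
after 2 — deliver 0→1: n1:part/t1/[-]
after 3 — deliver 1→0: ·
after 4 — deliver 0→4: n4:part/t1/[-]
after 5 — deliver 4→0: ·
after 6 — deliver 0→3: n3:part/t1/[-]
after 7 — deliver 3→0: ·
after 8 — deliver 0→2: n2:part/t1/[-]
after 9 — deliver 2→0: n0:coor/t1/[s]
after 10 — deliver 0→1: n1:part/t1/[s]
after 11 — deliver 0→4: n4:part/t1/[s]
after 12 — deliver 0→3: n3:part/t1/[s]
after 13 — deliver 0→2: n2:part/t1/[s]
after 14 — deliver 2→4: ·
after 15 — propose(0,'r'): n0:coor/t2/[s]
after 16 — deliver 4→0: ·
after 17 — deliver 0→3: n3:part/t2/[s]
after 18 — deliver 2→0: ·
after 19 — deliver 0→1: n1:part/t2/[s]
after 20 — timeout(0): n0:coor/t3/[s]
after 21 — deliver 1→3: ·
after 22 — crash(3): n3:✗part/t2/[s]
after 23 — deliver 2→0: ·
after 24 — deliver 0→3: ·
after 25 — recover(3): n3:part/t2/[s]
after 26 — deliver 0→2: n2:part/t2/[s]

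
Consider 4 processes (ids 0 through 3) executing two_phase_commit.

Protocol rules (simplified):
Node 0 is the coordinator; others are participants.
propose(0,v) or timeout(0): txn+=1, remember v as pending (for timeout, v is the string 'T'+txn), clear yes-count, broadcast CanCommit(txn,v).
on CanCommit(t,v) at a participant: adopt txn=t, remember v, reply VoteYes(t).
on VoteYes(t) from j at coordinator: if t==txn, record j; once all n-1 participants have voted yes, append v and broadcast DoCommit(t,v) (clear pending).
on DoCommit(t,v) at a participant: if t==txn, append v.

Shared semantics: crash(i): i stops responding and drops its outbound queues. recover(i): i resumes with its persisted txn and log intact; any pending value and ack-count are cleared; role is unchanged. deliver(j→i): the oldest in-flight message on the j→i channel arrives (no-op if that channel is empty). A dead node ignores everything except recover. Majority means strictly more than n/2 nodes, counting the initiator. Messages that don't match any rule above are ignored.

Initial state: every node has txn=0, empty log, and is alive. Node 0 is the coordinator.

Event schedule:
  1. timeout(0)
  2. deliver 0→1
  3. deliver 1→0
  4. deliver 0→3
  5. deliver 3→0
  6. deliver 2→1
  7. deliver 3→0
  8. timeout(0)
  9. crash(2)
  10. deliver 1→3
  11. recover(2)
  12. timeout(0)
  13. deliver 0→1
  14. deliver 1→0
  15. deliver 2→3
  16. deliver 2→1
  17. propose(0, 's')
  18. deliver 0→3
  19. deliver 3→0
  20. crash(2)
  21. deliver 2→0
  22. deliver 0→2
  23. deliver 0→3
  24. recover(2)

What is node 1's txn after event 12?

after 1 — timeout(0): n0:coor/t1/[-]
after 2 — deliver 0→1: n1:part/t1/[-]
after 3 — deliver 1→0: ·
after 4 — deliver 0→3: n3:part/t1/[-]
after 5 — deliver 3→0: ·
after 6 — deliver 2→1: ·
after 7 — deliver 3→0: ·
after 8 — timeout(0): n0:coor/t2/[-]
after 9 — crash(2): n2:✗part/t0/[-]
after 10 — deliver 1→3: ·
after 11 — recover(2): n2:part/t0/[-]
after 12 — timeout(0): n0:coor/t3/[-]

1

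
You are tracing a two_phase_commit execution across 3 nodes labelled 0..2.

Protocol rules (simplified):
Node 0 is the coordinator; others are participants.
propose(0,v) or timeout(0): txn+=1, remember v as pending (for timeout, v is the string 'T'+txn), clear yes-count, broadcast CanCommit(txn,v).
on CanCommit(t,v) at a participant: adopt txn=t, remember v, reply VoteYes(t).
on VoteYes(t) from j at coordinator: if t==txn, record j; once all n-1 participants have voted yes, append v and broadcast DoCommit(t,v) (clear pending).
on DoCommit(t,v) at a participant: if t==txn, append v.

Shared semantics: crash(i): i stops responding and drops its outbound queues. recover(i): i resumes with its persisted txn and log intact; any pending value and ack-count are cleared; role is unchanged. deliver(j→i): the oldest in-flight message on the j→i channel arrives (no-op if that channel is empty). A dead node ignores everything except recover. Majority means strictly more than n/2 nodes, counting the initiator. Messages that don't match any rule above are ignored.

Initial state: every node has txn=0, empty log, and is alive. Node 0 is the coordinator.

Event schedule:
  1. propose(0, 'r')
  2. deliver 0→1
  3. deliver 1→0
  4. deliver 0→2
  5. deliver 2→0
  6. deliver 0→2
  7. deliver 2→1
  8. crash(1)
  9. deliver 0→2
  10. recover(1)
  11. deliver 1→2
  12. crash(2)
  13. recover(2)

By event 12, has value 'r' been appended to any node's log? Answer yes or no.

yes

step 1 propose(0,'r'): 0={coor,t=1,log=-}
step 2 deliver 0→1: 1={part,t=1,log=-}
step 3 deliver 1→0: —
step 4 deliver 0→2: 2={part,t=1,log=-}
step 5 deliver 2→0: 0={coor,t=1,log=r}
step 6 deliver 0→2: 2={part,t=1,log=r}
step 7 deliver 2→1: —
step 8 crash(1): 1={✗part,t=1,log=-}
step 9 deliver 0→2: —
step 10 recover(1): 1={part,t=1,log=-}
step 11 deliver 1→2: —
step 12 crash(2): 2={✗part,t=1,log=r}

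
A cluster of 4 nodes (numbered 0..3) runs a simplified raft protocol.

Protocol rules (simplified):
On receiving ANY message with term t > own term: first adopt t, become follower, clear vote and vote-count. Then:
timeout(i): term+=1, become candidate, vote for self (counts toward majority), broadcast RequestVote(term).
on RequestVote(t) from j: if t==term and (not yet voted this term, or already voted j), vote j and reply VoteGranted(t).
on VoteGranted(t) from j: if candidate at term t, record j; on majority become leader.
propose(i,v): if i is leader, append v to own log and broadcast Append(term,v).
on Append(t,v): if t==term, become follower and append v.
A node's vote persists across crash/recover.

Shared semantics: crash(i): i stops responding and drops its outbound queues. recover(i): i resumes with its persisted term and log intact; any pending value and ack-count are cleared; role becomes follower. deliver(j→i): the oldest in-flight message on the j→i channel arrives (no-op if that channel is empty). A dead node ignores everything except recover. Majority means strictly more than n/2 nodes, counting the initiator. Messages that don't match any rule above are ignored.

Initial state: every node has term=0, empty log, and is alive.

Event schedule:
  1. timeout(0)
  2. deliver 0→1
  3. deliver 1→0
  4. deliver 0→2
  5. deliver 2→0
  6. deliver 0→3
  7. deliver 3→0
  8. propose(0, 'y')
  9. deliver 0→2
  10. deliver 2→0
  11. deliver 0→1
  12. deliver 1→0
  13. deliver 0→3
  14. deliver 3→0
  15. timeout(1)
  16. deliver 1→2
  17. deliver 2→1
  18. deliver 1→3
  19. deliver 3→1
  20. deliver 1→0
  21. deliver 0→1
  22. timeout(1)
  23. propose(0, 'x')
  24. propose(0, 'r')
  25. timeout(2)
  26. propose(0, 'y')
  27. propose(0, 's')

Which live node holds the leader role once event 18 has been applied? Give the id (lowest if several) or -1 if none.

0

after 1 — timeout(0): n0:cand/t1/[-]
after 2 — deliver 0→1: n1:foll/t1/[-]
after 3 — deliver 1→0: ·
after 4 — deliver 0→2: n2:foll/t1/[-]
after 5 — deliver 2→0: n0:lead/t1/[-]
after 6 — deliver 0→3: n3:foll/t1/[-]
after 7 — deliver 3→0: ·
after 8 — propose(0,'y'): n0:lead/t1/[y]
after 9 — deliver 0→2: n2:foll/t1/[y]
after 10 — deliver 2→0: ·
after 11 — deliver 0→1: n1:foll/t1/[y]
after 12 — deliver 1→0: ·
after 13 — deliver 0→3: n3:foll/t1/[y]
after 14 — deliver 3→0: ·
after 15 — timeout(1): n1:cand/t2/[y]
after 16 — deliver 1→2: n2:foll/t2/[y]
after 17 — deliver 2→1: ·
after 18 — deliver 1→3: n3:foll/t2/[y]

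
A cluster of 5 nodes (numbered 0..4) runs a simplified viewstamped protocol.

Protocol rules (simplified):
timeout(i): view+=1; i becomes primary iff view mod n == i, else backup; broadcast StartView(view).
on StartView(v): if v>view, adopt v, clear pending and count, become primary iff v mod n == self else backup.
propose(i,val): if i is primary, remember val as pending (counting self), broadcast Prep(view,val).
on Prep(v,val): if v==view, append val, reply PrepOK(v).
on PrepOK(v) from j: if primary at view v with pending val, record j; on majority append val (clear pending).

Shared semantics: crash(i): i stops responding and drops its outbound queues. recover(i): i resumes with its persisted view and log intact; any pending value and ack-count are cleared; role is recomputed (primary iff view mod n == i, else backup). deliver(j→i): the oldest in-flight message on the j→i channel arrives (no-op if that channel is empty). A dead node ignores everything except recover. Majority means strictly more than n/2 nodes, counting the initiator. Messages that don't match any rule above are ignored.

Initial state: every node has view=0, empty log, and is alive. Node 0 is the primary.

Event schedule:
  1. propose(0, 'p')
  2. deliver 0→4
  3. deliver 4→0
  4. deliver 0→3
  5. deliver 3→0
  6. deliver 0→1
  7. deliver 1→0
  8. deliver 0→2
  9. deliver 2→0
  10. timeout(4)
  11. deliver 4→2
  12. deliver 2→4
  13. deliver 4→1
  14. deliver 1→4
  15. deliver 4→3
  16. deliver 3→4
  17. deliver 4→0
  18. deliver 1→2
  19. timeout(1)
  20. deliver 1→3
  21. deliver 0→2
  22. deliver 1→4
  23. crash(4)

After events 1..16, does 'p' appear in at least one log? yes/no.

after 1 — propose(0,'p'): ·
after 2 — deliver 0→4: n4:back/v0/[p]
after 3 — deliver 4→0: ·
after 4 — deliver 0→3: n3:back/v0/[p]
after 5 — deliver 3→0: n0:prim/v0/[p]
after 6 — deliver 0→1: n1:back/v0/[p]
after 7 — deliver 1→0: ·
after 8 — deliver 0→2: n2:back/v0/[p]
after 9 — deliver 2→0: ·
after 10 — timeout(4): n4:back/v1/[p]
after 11 — deliver 4→2: n2:back/v1/[p]
after 12 — deliver 2→4: ·
after 13 — deliver 4→1: n1:prim/v1/[p]
after 14 — deliver 1→4: ·
after 15 — deliver 4→3: n3:back/v1/[p]
after 16 — deliver 3→4: ·

yes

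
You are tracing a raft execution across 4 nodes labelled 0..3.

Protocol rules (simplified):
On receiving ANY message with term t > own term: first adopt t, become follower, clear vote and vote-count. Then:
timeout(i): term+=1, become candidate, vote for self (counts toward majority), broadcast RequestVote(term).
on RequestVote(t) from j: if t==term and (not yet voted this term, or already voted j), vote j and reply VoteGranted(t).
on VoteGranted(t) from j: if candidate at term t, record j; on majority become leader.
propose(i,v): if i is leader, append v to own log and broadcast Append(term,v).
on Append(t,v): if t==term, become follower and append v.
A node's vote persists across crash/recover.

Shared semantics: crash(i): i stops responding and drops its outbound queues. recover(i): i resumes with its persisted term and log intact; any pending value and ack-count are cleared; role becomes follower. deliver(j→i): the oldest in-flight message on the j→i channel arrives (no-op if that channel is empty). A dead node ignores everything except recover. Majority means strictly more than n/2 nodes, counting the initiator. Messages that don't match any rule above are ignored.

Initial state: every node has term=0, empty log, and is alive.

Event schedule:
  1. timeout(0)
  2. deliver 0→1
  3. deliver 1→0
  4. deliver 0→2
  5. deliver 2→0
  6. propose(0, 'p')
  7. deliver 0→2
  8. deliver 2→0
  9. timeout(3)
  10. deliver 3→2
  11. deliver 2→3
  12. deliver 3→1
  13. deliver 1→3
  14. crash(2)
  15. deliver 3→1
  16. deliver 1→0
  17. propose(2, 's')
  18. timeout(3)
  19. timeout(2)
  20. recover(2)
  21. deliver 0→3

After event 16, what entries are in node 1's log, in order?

1. timeout(0):  <0:cand t1 ->
2. deliver 0→1:  <1:foll t1 ->
3. deliver 1→0:  nop
4. deliver 0→2:  <2:foll t1 ->
5. deliver 2→0:  <0:lead t1 ->
6. propose(0,'p'):  <0:lead t1 p>
7. deliver 0→2:  <2:foll t1 p>
8. deliver 2→0:  nop
9. timeout(3):  <3:cand t1 ->
10. deliver 3→2:  nop
11. deliver 2→3:  nop
12. deliver 3→1:  nop
13. deliver 1→3:  nop
14. crash(2):  <2:✗foll t1 p>
15. deliver 3→1:  nop
16. deliver 1→0:  nop

empty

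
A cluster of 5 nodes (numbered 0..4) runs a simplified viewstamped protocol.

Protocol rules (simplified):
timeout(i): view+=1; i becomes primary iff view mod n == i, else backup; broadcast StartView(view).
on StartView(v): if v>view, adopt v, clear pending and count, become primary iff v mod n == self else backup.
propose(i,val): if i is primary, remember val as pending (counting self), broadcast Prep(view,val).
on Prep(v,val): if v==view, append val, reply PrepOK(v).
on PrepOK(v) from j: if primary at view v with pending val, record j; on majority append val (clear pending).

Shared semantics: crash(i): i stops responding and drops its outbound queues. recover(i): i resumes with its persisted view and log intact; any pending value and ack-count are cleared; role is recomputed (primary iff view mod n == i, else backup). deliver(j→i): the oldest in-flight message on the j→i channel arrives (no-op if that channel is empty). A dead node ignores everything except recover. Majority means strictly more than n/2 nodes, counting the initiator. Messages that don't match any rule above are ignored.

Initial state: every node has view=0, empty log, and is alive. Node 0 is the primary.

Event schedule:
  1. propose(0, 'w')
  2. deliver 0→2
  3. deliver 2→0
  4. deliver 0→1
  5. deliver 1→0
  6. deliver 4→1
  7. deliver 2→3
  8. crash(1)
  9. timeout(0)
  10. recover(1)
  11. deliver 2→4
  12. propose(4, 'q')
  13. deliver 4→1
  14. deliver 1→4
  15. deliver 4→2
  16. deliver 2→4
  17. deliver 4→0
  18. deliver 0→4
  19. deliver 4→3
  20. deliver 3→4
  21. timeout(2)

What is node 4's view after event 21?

0

[1] propose(0,'w') → ∅
[2] deliver 0→2 → N2(back v0 [w])
[3] deliver 2→0 → ∅
[4] deliver 0→1 → N1(back v0 [w])
[5] deliver 1→0 → N0(prim v0 [w])
[6] deliver 4→1 → ∅
[7] deliver 2→3 → ∅
[8] crash(1) → N1(✗back v0 [w])
[9] timeout(0) → N0(back v1 [w])
[10] recover(1) → N1(back v0 [w])
[11] deliver 2→4 → ∅
[12] propose(4,'q') → ∅
[13] deliver 4→1 → ∅
[14] deliver 1→4 → ∅
[15] deliver 4→2 → ∅
[16] deliver 2→4 → ∅
[17] deliver 4→0 → ∅
[18] deliver 0→4 → N4(back v0 [w])
[19] deliver 4→3 → ∅
[20] deliver 3→4 → ∅
[21] timeout(2) → N2(back v1 [w])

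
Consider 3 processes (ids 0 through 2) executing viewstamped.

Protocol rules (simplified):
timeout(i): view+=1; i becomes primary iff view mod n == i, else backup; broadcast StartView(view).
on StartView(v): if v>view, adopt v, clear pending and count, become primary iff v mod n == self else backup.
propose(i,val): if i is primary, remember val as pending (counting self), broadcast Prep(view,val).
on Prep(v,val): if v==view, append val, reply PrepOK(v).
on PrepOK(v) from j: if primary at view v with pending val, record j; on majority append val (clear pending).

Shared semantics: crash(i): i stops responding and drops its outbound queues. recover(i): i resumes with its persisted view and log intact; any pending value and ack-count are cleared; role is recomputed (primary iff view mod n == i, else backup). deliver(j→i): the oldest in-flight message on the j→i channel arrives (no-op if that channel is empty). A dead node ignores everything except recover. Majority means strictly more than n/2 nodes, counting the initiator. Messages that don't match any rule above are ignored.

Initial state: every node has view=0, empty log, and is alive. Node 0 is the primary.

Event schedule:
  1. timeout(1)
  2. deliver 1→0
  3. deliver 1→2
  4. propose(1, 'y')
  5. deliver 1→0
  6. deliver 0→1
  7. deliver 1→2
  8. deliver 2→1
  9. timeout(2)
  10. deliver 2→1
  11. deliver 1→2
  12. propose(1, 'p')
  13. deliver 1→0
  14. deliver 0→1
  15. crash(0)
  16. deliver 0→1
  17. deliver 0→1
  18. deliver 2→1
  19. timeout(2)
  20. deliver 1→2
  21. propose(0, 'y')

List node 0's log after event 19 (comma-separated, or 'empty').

e1 timeout(1): 1[prim,v=1,-]
e2 deliver 1→0: 0[back,v=1,-]
e3 deliver 1→2: 2[back,v=1,-]
e4 propose(1,'y'): ·
e5 deliver 1→0: 0[back,v=1,y]
e6 deliver 0→1: 1[prim,v=1,y]
e7 deliver 1→2: 2[back,v=1,y]
e8 deliver 2→1: ·
e9 timeout(2): 2[prim,v=2,y]
e10 deliver 2→1: 1[back,v=2,y]
e11 deliver 1→2: ·
e12 propose(1,'p'): ·
e13 deliver 1→0: ·
e14 deliver 0→1: ·
e15 crash(0): 0[✗back,v=1,y]
e16 deliver 0→1: ·
e17 deliver 0→1: ·
e18 deliver 2→1: ·
e19 timeout(2): 2[back,v=3,y]

y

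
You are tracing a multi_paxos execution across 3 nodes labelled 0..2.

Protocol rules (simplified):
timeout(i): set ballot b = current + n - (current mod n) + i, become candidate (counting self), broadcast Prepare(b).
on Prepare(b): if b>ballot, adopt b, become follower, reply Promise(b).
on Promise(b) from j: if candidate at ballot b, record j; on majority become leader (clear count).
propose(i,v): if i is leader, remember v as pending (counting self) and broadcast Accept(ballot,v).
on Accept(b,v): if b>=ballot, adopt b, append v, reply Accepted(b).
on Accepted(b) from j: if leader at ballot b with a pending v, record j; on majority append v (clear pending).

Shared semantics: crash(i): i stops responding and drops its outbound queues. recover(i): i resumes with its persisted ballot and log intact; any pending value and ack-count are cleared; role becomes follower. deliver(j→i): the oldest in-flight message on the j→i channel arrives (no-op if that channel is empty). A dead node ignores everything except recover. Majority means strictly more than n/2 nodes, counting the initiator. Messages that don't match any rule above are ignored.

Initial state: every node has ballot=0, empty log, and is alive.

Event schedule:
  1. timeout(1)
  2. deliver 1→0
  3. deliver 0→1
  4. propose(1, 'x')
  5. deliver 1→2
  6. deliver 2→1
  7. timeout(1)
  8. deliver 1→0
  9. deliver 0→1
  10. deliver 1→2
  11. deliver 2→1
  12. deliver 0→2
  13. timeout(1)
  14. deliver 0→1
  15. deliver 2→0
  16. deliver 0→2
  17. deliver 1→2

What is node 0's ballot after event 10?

4

1. timeout(1):  <1:cand b4 ->
2. deliver 1→0:  <0:foll b4 ->
3. deliver 0→1:  <1:lead b4 ->
4. propose(1,'x'):  nop
5. deliver 1→2:  <2:foll b4 ->
6. deliver 2→1:  nop
7. timeout(1):  <1:cand b7 ->
8. deliver 1→0:  <0:foll b4 x>
9. deliver 0→1:  nop
10. deliver 1→2:  <2:foll b4 x>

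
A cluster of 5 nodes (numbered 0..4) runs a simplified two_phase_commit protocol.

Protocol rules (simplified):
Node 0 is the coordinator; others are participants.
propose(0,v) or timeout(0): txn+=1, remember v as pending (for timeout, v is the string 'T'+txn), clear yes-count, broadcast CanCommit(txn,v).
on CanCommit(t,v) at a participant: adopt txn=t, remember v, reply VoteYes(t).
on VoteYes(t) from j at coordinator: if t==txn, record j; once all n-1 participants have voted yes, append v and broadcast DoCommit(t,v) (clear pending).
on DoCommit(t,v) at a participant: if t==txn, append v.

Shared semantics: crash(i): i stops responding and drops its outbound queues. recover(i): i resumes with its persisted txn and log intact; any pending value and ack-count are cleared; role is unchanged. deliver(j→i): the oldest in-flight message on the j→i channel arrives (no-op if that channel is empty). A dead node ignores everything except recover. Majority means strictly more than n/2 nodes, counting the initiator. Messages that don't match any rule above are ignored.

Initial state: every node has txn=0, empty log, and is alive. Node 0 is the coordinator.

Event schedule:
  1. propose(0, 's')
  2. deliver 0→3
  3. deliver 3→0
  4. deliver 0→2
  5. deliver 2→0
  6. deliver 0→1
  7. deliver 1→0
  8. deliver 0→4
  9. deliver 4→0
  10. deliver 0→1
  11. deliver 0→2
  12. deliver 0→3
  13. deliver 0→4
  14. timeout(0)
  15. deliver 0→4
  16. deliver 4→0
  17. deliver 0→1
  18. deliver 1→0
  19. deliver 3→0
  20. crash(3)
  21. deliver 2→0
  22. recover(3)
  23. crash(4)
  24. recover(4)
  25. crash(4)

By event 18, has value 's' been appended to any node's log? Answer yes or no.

yes

1. propose(0,'s'):  <0:coor t1 ->
2. deliver 0→3:  <3:part t1 ->
3. deliver 3→0:  nop
4. deliver 0→2:  <2:part t1 ->
5. deliver 2→0:  nop
6. deliver 0→1:  <1:part t1 ->
7. deliver 1→0:  nop
8. deliver 0→4:  <4:part t1 ->
9. deliver 4→0:  <0:coor t1 s>
10. deliver 0→1:  <1:part t1 s>
11. deliver 0→2:  <2:part t1 s>
12. deliver 0→3:  <3:part t1 s>
13. deliver 0→4:  <4:part t1 s>
14. timeout(0):  <0:coor t2 s>
15. deliver 0→4:  <4:part t2 s>
16. deliver 4→0:  nop
17. deliver 0→1:  <1:part t2 s>
18. deliver 1→0:  nop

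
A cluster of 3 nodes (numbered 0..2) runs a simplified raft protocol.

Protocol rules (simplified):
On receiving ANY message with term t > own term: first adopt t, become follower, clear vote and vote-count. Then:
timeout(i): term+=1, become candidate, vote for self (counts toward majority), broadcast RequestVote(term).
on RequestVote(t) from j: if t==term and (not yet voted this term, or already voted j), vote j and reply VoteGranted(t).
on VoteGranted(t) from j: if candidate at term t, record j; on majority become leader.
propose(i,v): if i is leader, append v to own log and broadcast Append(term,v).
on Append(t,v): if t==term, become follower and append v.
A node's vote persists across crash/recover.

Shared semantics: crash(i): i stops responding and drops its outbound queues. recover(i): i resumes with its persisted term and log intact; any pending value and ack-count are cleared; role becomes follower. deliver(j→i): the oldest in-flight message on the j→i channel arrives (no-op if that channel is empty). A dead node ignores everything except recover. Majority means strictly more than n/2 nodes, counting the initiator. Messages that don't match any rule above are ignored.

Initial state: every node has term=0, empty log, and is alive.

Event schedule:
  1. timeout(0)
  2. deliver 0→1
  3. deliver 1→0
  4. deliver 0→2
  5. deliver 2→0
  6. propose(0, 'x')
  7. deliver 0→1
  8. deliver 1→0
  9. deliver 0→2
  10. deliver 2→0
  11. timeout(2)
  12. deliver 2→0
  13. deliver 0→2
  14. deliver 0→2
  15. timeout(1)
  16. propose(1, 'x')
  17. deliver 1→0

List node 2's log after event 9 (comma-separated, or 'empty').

step 1 timeout(0): 0={cand,t=1,log=-}
step 2 deliver 0→1: 1={foll,t=1,log=-}
step 3 deliver 1→0: 0={lead,t=1,log=-}
step 4 deliver 0→2: 2={foll,t=1,log=-}
step 5 deliver 2→0: —
step 6 propose(0,'x'): 0={lead,t=1,log=x}
step 7 deliver 0→1: 1={foll,t=1,log=x}
step 8 deliver 1→0: —
step 9 deliver 0→2: 2={foll,t=1,log=x}

x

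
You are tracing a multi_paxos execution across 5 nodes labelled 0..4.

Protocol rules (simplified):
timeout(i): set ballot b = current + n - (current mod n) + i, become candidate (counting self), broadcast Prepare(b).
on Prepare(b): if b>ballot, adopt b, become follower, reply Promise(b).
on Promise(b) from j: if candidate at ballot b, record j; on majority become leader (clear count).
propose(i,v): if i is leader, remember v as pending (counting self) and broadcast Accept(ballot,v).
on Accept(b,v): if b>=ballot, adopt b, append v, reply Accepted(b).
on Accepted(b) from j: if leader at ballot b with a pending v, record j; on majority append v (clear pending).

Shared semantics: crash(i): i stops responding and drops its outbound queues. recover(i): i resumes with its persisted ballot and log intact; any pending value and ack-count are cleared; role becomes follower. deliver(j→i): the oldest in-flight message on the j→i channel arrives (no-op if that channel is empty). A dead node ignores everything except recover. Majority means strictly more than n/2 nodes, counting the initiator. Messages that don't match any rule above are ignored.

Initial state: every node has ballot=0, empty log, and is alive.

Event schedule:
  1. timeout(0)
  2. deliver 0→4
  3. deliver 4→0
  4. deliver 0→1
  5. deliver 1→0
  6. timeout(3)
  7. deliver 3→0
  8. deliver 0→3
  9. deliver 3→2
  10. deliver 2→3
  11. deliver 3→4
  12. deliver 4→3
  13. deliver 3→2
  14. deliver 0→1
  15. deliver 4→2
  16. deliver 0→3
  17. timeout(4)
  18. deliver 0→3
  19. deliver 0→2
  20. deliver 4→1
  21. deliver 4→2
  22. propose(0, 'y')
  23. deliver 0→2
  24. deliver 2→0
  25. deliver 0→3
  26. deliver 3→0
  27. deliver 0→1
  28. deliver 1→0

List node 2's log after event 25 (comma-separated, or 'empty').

after 1 — timeout(0): n0:cand/b5/[-]
after 2 — deliver 0→4: n4:foll/b5/[-]
after 3 — deliver 4→0: ·
after 4 — deliver 0→1: n1:foll/b5/[-]
after 5 — deliver 1→0: n0:lead/b5/[-]
after 6 — timeout(3): n3:cand/b8/[-]
after 7 — deliver 3→0: n0:foll/b8/[-]
after 8 — deliver 0→3: ·
after 9 — deliver 3→2: n2:foll/b8/[-]
after 10 — deliver 2→3: ·
after 11 — deliver 3→4: n4:foll/b8/[-]
after 12 — deliver 4→3: n3:lead/b8/[-]
after 13 — deliver 3→2: ·
after 14 — deliver 0→1: ·
after 15 — deliver 4→2: ·
after 16 — deliver 0→3: ·
after 17 — timeout(4): n4:cand/b14/[-]
after 18 — deliver 0→3: ·
after 19 — deliver 0→2: ·
after 20 — deliver 4→1: n1:foll/b14/[-]
after 21 — deliver 4→2: n2:foll/b14/[-]
after 22 — propose(0,'y'): ·
after 23 — deliver 0→2: ·
after 24 — deliver 2→0: ·
after 25 — deliver 0→3: ·

empty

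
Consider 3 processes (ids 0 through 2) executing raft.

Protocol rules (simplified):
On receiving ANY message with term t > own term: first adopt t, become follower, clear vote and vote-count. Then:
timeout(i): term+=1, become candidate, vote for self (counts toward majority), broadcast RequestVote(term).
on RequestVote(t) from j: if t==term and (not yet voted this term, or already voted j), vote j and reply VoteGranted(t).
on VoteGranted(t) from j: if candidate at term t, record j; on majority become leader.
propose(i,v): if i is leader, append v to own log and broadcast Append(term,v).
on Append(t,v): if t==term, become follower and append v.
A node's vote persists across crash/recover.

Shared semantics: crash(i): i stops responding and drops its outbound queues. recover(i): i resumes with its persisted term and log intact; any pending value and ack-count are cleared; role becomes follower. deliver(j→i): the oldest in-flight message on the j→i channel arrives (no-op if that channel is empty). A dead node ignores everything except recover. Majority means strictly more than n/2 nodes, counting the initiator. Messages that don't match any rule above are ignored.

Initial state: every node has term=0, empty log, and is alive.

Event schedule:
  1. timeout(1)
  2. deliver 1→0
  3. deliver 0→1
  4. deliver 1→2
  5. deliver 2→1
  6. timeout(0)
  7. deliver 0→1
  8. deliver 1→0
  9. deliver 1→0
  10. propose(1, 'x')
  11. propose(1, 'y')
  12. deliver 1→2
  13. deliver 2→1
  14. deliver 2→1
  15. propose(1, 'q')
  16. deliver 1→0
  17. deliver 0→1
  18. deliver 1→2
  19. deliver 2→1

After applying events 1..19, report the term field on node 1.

2

e1 timeout(1): 1[cand,t=1,-]
e2 deliver 1→0: 0[foll,t=1,-]
e3 deliver 0→1: 1[lead,t=1,-]
e4 deliver 1→2: 2[foll,t=1,-]
e5 deliver 2→1: ·
e6 timeout(0): 0[cand,t=2,-]
e7 deliver 0→1: 1[foll,t=2,-]
e8 deliver 1→0: 0[lead,t=2,-]
e9 deliver 1→0: ·
e10 propose(1,'x'): ·
e11 propose(1,'y'): ·
e12 deliver 1→2: ·
e13 deliver 2→1: ·
e14 deliver 2→1: ·
e15 propose(1,'q'): ·
e16 deliver 1→0: ·
e17 deliver 0→1: ·
e18 deliver 1→2: ·
e19 deliver 2→1: ·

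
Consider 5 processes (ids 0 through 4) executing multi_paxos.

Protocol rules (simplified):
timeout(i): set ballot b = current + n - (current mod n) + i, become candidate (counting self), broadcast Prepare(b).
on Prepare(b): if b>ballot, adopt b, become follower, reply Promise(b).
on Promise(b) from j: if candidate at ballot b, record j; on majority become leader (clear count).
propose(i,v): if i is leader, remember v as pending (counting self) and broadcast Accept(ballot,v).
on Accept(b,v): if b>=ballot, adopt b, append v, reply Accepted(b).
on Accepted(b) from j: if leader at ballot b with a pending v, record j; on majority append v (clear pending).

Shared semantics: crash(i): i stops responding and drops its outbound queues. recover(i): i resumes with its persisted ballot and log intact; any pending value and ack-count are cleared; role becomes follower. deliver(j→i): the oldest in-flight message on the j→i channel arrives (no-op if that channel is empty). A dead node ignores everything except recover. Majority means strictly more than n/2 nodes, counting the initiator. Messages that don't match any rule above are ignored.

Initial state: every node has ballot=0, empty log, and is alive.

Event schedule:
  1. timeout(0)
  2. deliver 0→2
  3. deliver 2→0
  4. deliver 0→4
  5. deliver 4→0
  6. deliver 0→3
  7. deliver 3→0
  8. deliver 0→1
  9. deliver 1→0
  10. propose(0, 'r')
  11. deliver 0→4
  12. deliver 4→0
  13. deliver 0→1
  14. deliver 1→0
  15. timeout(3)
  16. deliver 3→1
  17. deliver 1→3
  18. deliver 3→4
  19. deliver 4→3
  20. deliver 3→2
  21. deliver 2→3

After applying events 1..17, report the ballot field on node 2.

5

step 1 timeout(0): 0={cand,b=5,log=-}
step 2 deliver 0→2: 2={foll,b=5,log=-}
step 3 deliver 2→0: —
step 4 deliver 0→4: 4={foll,b=5,log=-}
step 5 deliver 4→0: 0={lead,b=5,log=-}
step 6 deliver 0→3: 3={foll,b=5,log=-}
step 7 deliver 3→0: —
step 8 deliver 0→1: 1={foll,b=5,log=-}
step 9 deliver 1→0: —
step 10 propose(0,'r'): —
step 11 deliver 0→4: 4={foll,b=5,log=r}
step 12 deliver 4→0: —
step 13 deliver 0→1: 1={foll,b=5,log=r}
step 14 deliver 1→0: 0={lead,b=5,log=r}
step 15 timeout(3): 3={cand,b=13,log=-}
step 16 deliver 3→1: 1={foll,b=13,log=r}
step 17 deliver 1→3: —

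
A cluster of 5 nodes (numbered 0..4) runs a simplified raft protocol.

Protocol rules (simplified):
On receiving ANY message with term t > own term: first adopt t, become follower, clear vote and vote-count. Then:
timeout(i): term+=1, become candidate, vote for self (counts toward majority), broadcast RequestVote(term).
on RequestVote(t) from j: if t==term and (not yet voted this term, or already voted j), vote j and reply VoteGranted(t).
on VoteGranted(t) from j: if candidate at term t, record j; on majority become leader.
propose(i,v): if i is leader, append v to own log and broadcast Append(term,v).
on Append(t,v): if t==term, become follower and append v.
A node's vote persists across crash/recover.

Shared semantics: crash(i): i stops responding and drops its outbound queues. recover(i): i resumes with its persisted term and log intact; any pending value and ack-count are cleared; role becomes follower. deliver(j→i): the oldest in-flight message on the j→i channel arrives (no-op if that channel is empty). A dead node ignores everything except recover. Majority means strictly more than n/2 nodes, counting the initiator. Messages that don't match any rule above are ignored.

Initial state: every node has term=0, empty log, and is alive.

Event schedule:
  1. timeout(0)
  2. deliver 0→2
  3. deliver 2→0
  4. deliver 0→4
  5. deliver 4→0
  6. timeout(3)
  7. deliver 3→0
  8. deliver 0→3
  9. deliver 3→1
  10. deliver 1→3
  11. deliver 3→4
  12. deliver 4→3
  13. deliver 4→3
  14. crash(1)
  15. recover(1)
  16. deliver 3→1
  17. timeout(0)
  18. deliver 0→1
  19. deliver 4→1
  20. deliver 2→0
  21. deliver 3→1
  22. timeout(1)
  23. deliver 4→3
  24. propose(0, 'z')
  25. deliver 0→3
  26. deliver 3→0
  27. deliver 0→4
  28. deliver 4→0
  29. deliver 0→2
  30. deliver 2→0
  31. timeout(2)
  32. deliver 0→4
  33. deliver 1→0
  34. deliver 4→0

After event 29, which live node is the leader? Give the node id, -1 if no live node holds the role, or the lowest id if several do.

step 1 timeout(0): 0={cand,t=1,log=-}
step 2 deliver 0→2: 2={foll,t=1,log=-}
step 3 deliver 2→0: —
step 4 deliver 0→4: 4={foll,t=1,log=-}
step 5 deliver 4→0: 0={lead,t=1,log=-}
step 6 timeout(3): 3={cand,t=1,log=-}
step 7 deliver 3→0: —
step 8 deliver 0→3: —
step 9 deliver 3→1: 1={foll,t=1,log=-}
step 10 deliver 1→3: —
step 11 deliver 3→4: —
step 12 deliver 4→3: —
step 13 deliver 4→3: —
step 14 crash(1): 1={✗foll,t=1,log=-}
step 15 recover(1): 1={foll,t=1,log=-}
step 16 deliver 3→1: —
step 17 timeout(0): 0={cand,t=2,log=-}
step 18 deliver 0→1: —
step 19 deliver 4→1: —
step 20 deliver 2→0: —
step 21 deliver 3→1: —
step 22 timeout(1): 1={cand,t=2,log=-}
step 23 deliver 4→3: —
step 24 propose(0,'z'): —
step 25 deliver 0→3: 3={foll,t=2,log=-}
step 26 deliver 3→0: —
step 27 deliver 0→4: 4={foll,t=2,log=-}
step 28 deliver 4→0: 0={lead,t=2,log=-}
step 29 deliver 0→2: 2={foll,t=2,log=-}

0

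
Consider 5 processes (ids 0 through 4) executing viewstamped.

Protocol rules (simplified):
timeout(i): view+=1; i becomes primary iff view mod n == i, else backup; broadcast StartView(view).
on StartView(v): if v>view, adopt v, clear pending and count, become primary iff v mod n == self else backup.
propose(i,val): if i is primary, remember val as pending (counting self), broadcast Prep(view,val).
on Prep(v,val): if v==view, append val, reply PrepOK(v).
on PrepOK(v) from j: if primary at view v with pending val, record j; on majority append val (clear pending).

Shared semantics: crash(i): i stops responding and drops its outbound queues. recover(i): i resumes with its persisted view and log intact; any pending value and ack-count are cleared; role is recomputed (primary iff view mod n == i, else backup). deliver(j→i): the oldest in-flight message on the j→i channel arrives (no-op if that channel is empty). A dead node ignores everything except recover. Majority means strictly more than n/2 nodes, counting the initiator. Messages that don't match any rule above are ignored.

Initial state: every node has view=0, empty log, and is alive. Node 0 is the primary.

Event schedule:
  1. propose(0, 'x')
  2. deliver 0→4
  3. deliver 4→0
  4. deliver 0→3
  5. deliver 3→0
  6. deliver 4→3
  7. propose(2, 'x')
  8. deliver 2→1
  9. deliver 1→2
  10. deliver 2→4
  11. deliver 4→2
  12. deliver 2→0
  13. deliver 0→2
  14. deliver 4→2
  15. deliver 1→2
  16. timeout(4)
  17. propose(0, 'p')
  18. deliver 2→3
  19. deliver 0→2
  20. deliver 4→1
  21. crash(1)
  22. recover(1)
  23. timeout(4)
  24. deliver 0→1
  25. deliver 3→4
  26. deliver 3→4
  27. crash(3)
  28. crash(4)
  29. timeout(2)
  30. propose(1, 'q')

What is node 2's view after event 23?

e1 propose(0,'x'): ·
e2 deliver 0→4: 4[back,v=0,x]
e3 deliver 4→0: ·
e4 deliver 0→3: 3[back,v=0,x]
e5 deliver 3→0: 0[prim,v=0,x]
e6 deliver 4→3: ·
e7 propose(2,'x'): ·
e8 deliver 2→1: ·
e9 deliver 1→2: ·
e10 deliver 2→4: ·
e11 deliver 4→2: ·
e12 deliver 2→0: ·
e13 deliver 0→2: 2[back,v=0,x]
e14 deliver 4→2: ·
e15 deliver 1→2: ·
e16 timeout(4): 4[back,v=1,x]
e17 propose(0,'p'): ·
e18 deliver 2→3: ·
e19 deliver 0→2: 2[back,v=0,x,p]
e20 deliver 4→1: 1[prim,v=1,-]
e21 crash(1): 1[✗prim,v=1,-]
e22 recover(1): 1[prim,v=1,-]
e23 timeout(4): 4[back,v=2,x]

0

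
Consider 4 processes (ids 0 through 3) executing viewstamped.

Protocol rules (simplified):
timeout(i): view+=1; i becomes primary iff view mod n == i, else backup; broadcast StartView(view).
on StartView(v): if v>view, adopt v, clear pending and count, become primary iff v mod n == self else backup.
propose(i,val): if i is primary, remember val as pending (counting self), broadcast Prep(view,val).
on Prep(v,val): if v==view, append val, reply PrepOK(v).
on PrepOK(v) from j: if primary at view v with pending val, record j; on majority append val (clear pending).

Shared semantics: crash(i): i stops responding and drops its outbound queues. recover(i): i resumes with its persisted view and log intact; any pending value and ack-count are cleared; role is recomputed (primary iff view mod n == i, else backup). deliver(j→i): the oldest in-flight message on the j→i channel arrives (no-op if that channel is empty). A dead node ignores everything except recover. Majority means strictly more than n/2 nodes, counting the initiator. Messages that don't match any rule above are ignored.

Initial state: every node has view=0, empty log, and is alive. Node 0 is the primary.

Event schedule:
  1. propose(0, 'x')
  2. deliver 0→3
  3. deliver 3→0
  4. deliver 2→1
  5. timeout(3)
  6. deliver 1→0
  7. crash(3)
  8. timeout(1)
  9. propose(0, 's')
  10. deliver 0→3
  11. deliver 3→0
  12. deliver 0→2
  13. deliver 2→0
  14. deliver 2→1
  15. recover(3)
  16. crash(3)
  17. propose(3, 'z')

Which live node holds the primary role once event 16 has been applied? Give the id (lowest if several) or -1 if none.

step 1 propose(0,'x'): —
step 2 deliver 0→3: 3={back,v=0,log=x}
step 3 deliver 3→0: —
step 4 deliver 2→1: —
step 5 timeout(3): 3={back,v=1,log=x}
step 6 deliver 1→0: —
step 7 crash(3): 3={✗back,v=1,log=x}
step 8 timeout(1): 1={prim,v=1,log=-}
step 9 propose(0,'s'): —
step 10 deliver 0→3: —
step 11 deliver 3→0: —
step 12 deliver 0→2: 2={back,v=0,log=x}
step 13 deliver 2→0: —
step 14 deliver 2→1: —
step 15 recover(3): 3={back,v=1,log=x}
step 16 crash(3): 3={✗back,v=1,log=x}

0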